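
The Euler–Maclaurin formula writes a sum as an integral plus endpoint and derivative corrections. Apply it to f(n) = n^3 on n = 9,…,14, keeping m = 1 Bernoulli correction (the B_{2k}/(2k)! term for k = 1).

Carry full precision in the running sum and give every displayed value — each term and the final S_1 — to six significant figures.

S_1 ≈ 9729.00

The integral term ∫_9^14 x^3 dx = 7963.75.
½[f(9) + f(14)] = ½[729.000 + 2744.00] = 1736.50.
Running total after boundary: 9700.25.
Order-1 term: 1/12 · (588.000 − 243.000) = 28.7500.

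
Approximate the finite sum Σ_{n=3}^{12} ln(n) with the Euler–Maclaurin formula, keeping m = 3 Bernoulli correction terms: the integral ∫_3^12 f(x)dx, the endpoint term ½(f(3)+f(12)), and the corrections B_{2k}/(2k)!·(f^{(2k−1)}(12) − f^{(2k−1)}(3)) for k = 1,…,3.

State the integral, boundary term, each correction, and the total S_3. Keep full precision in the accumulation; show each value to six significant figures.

S_3 ≈ 19.2941

∫_3^12 ln(x) dx evaluates to 17.5230.
Boundary: ½(f(3) + f(12)) = ½(1.09861 + 2.48491) = 1.79176.
Integral + boundary = 19.3148.
Order-1 term: 1/12 · (0.0833333 − 0.333333) = -0.0208333.
Running total after k=1: 19.2940.
Order-2 term: −1/720 · (0.00115741 − 0.0740741) = 0.000101273.
Running total after k=2: 19.2941.
Order-3 term: 1/30240 · (9.64506e-05 − 0.0987654) = -3.26286e-06.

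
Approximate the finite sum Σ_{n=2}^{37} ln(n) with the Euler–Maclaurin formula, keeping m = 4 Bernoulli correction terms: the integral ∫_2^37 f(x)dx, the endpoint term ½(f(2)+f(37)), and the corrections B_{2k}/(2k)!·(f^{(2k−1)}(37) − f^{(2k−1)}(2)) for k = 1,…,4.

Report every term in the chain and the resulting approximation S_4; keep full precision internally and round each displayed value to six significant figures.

S_4 ≈ 99.3306

Integral: ∫_2^37 ln(x) dx = 97.2177.
½[f(2) + f(37)] = ½[0.693147 + 3.61092] = 2.15203.
Running total after boundary: 99.3697.
Order-1 term: 1/12 · (0.0270270 − 0.500000) = -0.0394144.
After k=1: 99.3303.
Order-2 term: −1/720 · (3.94843e-05 − 0.250000) = 0.000347167.
After k=2: 99.3306.
Order-3 term: 1/30240 · (3.46101e-07 − 0.750000) = -2.48016e-05.
After k=3: 99.3306.
Order-4 term: −1/1209600 · (7.58439e-09 − 5.62500) = 4.65030e-06.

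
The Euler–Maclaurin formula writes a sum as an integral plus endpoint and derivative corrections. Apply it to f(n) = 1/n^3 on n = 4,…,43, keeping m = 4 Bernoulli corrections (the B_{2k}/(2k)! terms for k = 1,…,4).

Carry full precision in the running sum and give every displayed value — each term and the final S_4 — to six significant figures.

S_4 ≈ 0.0397556

∫_4^43 1/x^3 dx evaluates to 0.0309796.
Boundary: ½(f(4) + f(43)) = ½(0.0156250 + 1.25775e-05) = 0.00781879.
Integral + boundary = 0.0387984.
Correction k=1: B_{2}/2! · (f^{(1)}(43) − f^{(1)}(4)) = 1/12 · (-8.77501e-07 − (-0.0117188)) = 0.000976489.
Partial sum through k=1: 0.0397749.
Correction k=2: B_{4}/4! · (f^{(3)}(43) − f^{(3)}(4)) = −1/720 · (-9.49162e-09 − (-0.0146484)) = -2.03450e-05.
Partial sum through k=2: 0.0397545.
Correction k=3: B_{6}/6! · (f^{(5)}(43) − f^{(5)}(4)) = 1/30240 · (-2.15602e-10 − (-0.0384521)) = 1.27157e-06.
Partial sum through k=3: 0.0397558.
Correction k=4: B_{8}/8! · (f^{(7)}(43) − f^{(7)}(4)) = −1/1209600 · (-8.39554e-12 − (-0.173035)) = -1.43051e-07.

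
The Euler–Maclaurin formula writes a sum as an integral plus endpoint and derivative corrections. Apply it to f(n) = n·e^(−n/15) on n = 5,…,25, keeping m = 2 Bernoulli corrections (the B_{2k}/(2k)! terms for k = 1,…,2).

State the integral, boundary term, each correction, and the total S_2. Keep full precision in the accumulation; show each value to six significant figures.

S_2 ≈ 105.736

The integral term ∫_5^25 x·e^(−x/15) dx = 101.634.
Endpoint term: (f(5) + f(25))/2 = (3.58266 + 4.72189)/2 = 4.15227.
Integral + boundary = 105.786.
k=1: B_{2}/(2)! × [f^{(1)}(25) − f^{(1)}(5)] = 1/12 × (-0.125917 − 0.477688) = -0.0503004.
Partial sum through k=1: 105.736.
k=2: B_{4}/(4)! × [f^{(3)}(25) − f^{(3)}(5)] = −1/720 × (0.00111926 − 0.00849222) = 1.02402e-05.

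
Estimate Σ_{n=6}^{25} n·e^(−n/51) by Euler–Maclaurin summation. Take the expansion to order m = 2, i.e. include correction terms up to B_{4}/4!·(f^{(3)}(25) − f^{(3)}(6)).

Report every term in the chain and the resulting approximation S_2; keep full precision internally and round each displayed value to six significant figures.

S_2 ≈ 220.561

Integral: ∫_6^25 x·e^(−x/51) dx = 210.277.
Endpoint term: (f(6) + f(25))/2 = (5.33406 + 15.3127)/2 = 10.3234.
Integral + boundary = 220.600.
Order-1 term: 1/12 · (0.312258 − 0.784420) = -0.0393469.
After k=1: 220.561.
Order-2 term: −1/720 · (0.000591031 − 0.000985175) = 5.47423e-07.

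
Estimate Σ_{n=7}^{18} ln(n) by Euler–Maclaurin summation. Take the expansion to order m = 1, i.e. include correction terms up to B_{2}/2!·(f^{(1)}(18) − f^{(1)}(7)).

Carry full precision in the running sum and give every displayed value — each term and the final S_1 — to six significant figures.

S_1 ≈ 29.8162

Integral: ∫_7^18 ln(x) dx = 27.4053.
½[f(7) + f(18)] = ½[1.94591 + 2.89037] = 2.41814.
Integral + boundary = 29.8235.
k=1: B_{2}/(2)! × [f^{(1)}(18) − f^{(1)}(7)] = 1/12 × (0.0555556 − 0.142857) = -0.00727513.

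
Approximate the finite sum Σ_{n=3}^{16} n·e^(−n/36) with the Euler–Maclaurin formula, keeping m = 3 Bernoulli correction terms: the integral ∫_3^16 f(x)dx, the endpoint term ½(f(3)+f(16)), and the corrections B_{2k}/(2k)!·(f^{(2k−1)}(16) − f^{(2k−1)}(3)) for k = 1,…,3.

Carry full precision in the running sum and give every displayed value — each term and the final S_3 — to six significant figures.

Integral: ∫_3^16 x·e^(−x/36) dx = 91.4527.
Boundary: ½(f(3) + f(16)) = ½(2.76013 + 10.2589) = 6.50951.
So far: 97.9622.
k=1: B_{2}/(2)! × [f^{(1)}(16) − f^{(1)}(3)] = 1/12 × (0.356211 − 0.843374) = -0.0405969.
Partial sum through k=1: 97.9216.
k=2: B_{4}/(4)! × [f^{(3)}(16) − f^{(3)}(3)] = −1/720 × (0.00126433 − 0.00207057) = 1.11978e-06.
Partial sum through k=2: 97.9216.
k=3: B_{6}/(6)! × [f^{(5)}(16) − f^{(5)}(3)] = 1/30240 × (1.73905e-06 − 2.69321e-06) = -3.15528e-11.

S_3 ≈ 97.9216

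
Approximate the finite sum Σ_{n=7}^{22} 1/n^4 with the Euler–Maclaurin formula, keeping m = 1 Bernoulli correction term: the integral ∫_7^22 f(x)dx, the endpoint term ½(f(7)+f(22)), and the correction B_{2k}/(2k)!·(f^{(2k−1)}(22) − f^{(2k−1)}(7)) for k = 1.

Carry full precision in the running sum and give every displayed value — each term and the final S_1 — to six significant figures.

S_1 ≈ 0.00117066

∫_7^22 1/x^4 dx evaluates to 0.000940513.
½[f(7) + f(22)] = ½[0.000416493 + 4.26883e-06] = 0.000210381.
So far: 0.00115089.
k=1: B_{2}/(2)! × [f^{(1)}(22) − f^{(1)}(7)] = 1/12 × (-7.76152e-07 − (-0.000237996)) = 1.97683e-05.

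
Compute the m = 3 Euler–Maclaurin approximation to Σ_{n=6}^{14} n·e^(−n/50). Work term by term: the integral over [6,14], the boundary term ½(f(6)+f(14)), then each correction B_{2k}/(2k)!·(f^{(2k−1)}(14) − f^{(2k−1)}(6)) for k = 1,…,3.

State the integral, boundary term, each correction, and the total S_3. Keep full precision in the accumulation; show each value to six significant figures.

S_3 ≈ 72.8008

∫_6^14 x·e^(−x/50) dx evaluates to 64.8693.
Boundary: ½(f(6) + f(14)) = ½(5.32152 + 10.5810) = 7.95125.
Integral + boundary = 72.8205.
k=1: B_{2}/(2)! × [f^{(1)}(14) − f^{(1)}(6)] = 1/12 × (0.544164 − 0.780490) = -0.0196938.
After k=1: 72.8008.
k=2: B_{4}/(4)! × [f^{(3)}(14) − f^{(3)}(6)] = −1/720 × (0.000822293 − 0.00102173) = 2.76999e-07.
After k=2: 72.8008.
k=3: B_{6}/(6)! × [f^{(5)}(14) − f^{(5)}(6)] = 1/30240 × (5.70768e-07 − 6.92507e-07) = -4.02578e-12.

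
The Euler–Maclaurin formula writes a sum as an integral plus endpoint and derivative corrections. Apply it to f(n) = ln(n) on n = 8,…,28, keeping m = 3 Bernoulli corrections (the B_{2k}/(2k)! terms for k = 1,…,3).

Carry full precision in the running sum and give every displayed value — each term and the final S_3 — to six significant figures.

The integral term ∫_8^28 ln(x) dx = 56.6662.
Endpoint term: (f(8) + f(28))/2 = (2.07944 + 3.33220)/2 = 2.70582.
So far: 59.3720.
k=1: B_{2}/(2)! × [f^{(1)}(28) − f^{(1)}(8)] = 1/12 × (0.0357143 − 0.125000) = -0.00744048.
Partial sum through k=1: 59.3646.
k=2: B_{4}/(4)! × [f^{(3)}(28) − f^{(3)}(8)] = −1/720 × (9.11079e-05 − 0.00390625) = 5.29881e-06.
Partial sum through k=2: 59.3646.
k=3: B_{6}/(6)! × [f^{(5)}(28) − f^{(5)}(8)] = 1/30240 × (1.39451e-06 − 0.000732422) = -2.41742e-08.

S_3 ≈ 59.3646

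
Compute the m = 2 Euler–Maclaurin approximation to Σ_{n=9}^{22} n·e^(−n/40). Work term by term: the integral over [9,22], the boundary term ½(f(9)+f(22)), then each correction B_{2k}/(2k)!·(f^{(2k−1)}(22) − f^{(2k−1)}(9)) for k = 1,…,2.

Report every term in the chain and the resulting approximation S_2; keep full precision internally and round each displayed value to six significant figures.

Integral: ∫_9^22 x·e^(−x/40) dx = 134.256.
Endpoint term: (f(9) + f(22))/2 = (7.18665 + 12.6929)/2 = 9.93977.
Running total after boundary: 144.196.
Order-1 term: 1/12 · (0.259627 − 0.618850) = -0.0299352.
After k=1: 144.166.
Order-2 term: −1/720 · (0.000883454 − 0.00138493) = 6.96489e-07.

S_2 ≈ 144.166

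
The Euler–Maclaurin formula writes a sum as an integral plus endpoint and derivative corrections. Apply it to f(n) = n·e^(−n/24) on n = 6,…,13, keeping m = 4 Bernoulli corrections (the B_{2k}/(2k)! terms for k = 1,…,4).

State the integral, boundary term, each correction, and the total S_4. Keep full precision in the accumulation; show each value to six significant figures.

The integral term ∫_6^13 x·e^(−x/24) dx = 44.1179.
Boundary: ½(f(6) + f(13)) = ½(4.67280 + 7.56311) = 6.11796.
Integral + boundary = 50.2358.
Order-1 term: 1/12 · (0.266648 − 0.584101) = -0.0264544.
After k=1: 50.2094.
Order-2 term: −1/720 · (0.00248299 − 0.00371823) = 1.71561e-06.
After k=2: 50.2094.
Order-3 term: 1/30240 · (7.81780e-06 − 1.11500e-05) = -1.10192e-10.
After k=3: 50.2094.
Order-4 term: −1/1209600 · (1.96612e-08 − 2.75082e-08) = 6.48729e-15.

S_4 ≈ 50.2094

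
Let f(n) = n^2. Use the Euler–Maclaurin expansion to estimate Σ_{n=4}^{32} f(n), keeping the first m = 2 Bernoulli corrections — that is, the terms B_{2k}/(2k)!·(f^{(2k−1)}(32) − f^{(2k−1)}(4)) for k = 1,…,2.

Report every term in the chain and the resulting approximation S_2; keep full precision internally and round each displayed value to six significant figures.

∫_4^32 x^2 dx evaluates to 10901.3.
½[f(4) + f(32)] = ½[16.0000 + 1024.00] = 520.000.
Integral + boundary = 11421.3.
Correction k=1: B_{2}/2! · (f^{(1)}(32) − f^{(1)}(4)) = 1/12 · (64.0000 − 8.00000) = 4.66667.
Partial sum through k=1: 11426.0.
Correction k=2: B_{4}/4! · (f^{(3)}(32) − f^{(3)}(4)) = −1/720 · (0.00000 − 0.00000) = 0.00000.

S_2 ≈ 11426.0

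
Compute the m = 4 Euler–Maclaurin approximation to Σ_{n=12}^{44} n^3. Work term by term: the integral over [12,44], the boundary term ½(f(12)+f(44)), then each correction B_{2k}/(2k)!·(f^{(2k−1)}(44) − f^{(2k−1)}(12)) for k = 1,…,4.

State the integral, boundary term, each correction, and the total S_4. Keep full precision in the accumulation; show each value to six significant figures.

S_4 ≈ 975744

The integral term ∫_12^44 x^3 dx = 931840.
½[f(12) + f(44)] = ½[1728.00 + 85184.0] = 43456.0.
So far: 975296.
Order-1 term: 1/12 · (5808.00 − 432.000) = 448.000.
Running total after k=1: 975744.
Order-2 term: −1/720 · (6.00000 − 6.00000) = 0.00000.
Running total after k=2: 975744.
Order-3 term: 1/30240 · (0.00000 − 0.00000) = 0.00000.
Running total after k=3: 975744.
Order-4 term: −1/1209600 · (0.00000 − 0.00000) = 0.00000.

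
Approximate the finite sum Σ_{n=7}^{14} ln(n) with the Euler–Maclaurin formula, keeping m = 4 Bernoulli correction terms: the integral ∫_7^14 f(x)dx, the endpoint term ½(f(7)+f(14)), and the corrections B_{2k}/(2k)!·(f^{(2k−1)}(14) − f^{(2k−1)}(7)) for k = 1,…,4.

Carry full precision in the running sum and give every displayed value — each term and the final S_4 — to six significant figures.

Integral: ∫_7^14 ln(x) dx = 16.3254.
½[f(7) + f(14)] = ½[1.94591 + 2.63906] = 2.29248.
Running total after boundary: 18.6179.
Order-1 term: 1/12 · (0.0714286 − 0.142857) = -0.00595238.
Running total after k=1: 18.6120.
Order-2 term: −1/720 · (0.000728863 − 0.00583090) = 7.08617e-06.
Running total after k=2: 18.6120.
Order-3 term: 1/30240 · (4.46243e-05 − 0.00142798) = -4.57458e-08.
Running total after k=3: 18.6120.
Order-4 term: −1/1209600 · (6.83024e-06 − 0.000874271) = 7.17130e-10.

S_4 ≈ 18.6120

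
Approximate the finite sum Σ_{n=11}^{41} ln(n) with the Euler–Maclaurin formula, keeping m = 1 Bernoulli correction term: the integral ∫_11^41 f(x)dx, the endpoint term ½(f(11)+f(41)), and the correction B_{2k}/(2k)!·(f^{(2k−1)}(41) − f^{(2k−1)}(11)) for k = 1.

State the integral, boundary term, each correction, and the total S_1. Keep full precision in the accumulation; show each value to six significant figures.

∫_11^41 ln(x) dx evaluates to 95.8796.
Boundary: ½(f(11) + f(41)) = ½(2.39790 + 3.71357) = 3.05573.
Integral + boundary = 98.9353.
k=1: B_{2}/(2)! × [f^{(1)}(41) − f^{(1)}(11)] = 1/12 × (0.0243902 − 0.0909091) = -0.00554324.

S_1 ≈ 98.9298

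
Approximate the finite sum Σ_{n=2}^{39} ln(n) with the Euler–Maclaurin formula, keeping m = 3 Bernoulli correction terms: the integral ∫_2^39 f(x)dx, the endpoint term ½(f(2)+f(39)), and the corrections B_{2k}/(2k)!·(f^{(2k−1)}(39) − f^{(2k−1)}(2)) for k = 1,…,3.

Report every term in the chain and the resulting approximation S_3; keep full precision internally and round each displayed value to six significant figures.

∫_2^39 ln(x) dx evaluates to 104.493.
Boundary: ½(f(2) + f(39)) = ½(0.693147 + 3.66356) = 2.17835.
Running total after boundary: 106.671.
k=1: B_{2}/(2)! × [f^{(1)}(39) − f^{(1)}(2)] = 1/12 × (0.0256410 − 0.500000) = -0.0395299.
Running total after k=1: 106.631.
k=2: B_{4}/(4)! × [f^{(3)}(39) − f^{(3)}(2)] = −1/720 × (3.37160e-05 − 0.250000) = 0.000347175.
Running total after k=2: 106.632.
k=3: B_{6}/(6)! × [f^{(5)}(39) − f^{(5)}(2)] = 1/30240 × (2.66004e-07 − 0.750000) = -2.48016e-05.

S_3 ≈ 106.632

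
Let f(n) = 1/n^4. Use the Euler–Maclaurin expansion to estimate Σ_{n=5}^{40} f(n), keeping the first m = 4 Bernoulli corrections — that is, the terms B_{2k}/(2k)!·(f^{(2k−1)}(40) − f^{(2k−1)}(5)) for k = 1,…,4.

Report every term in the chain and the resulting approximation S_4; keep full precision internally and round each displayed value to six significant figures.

S_4 ≈ 0.00356629

∫_5^40 1/x^4 dx evaluates to 0.00266146.
½[f(5) + f(40)] = ½[0.00160000 + 3.90625e-07] = 0.000800195.
Integral + boundary = 0.00346165.
Correction k=1: B_{2}/2! · (f^{(1)}(40) − f^{(1)}(5)) = 1/12 · (-3.90625e-08 − (-0.00128000)) = 0.000106663.
Partial sum through k=1: 0.00356832.
Correction k=2: B_{4}/4! · (f^{(3)}(40) − f^{(3)}(5)) = −1/720 · (-7.32422e-10 − (-0.00153600)) = -2.13333e-06.
Partial sum through k=2: 0.00356618.
Correction k=3: B_{6}/6! · (f^{(5)}(40) − f^{(5)}(5)) = 1/30240 · (-2.56348e-11 − (-0.00344064)) = 1.13778e-07.
Partial sum through k=3: 0.00356630.
Correction k=4: B_{8}/8! · (f^{(7)}(40) − f^{(7)}(5)) = −1/1209600 · (-1.44196e-12 − (-0.0123863)) = -1.02400e-08.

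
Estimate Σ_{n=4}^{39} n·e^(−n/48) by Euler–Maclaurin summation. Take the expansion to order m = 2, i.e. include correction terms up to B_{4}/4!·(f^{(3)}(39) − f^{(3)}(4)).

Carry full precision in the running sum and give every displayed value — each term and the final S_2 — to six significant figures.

Integral: ∫_4^39 x·e^(−x/48) dx = 443.342.
½[f(4) + f(39)] = ½[3.68018 + 17.3061] = 10.4932.
Integral + boundary = 453.835.
Order-1 term: 1/12 · (0.0832026 − 0.843374) = -0.0633476.
Running total after k=1: 453.772.
Order-2 term: −1/720 · (0.000421310 − 0.00116470) = 1.03248e-06.

S_2 ≈ 453.772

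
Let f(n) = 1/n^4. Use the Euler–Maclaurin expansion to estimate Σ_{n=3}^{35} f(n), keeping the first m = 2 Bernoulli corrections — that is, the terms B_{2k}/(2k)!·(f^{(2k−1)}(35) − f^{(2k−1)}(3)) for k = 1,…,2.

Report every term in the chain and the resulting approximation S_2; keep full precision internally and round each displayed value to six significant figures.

S_2 ≈ 0.0198066

Integral: ∫_3^35 1/x^4 dx = 0.0123379.
Endpoint term: (f(3) + f(35))/2 = (0.0123457 + 6.66389e-07)/2 = 0.00617317.
Running total after boundary: 0.0185111.
Correction k=1: B_{2}/2! · (f^{(1)}(35) − f^{(1)}(3)) = 1/12 · (-7.61587e-08 − (-0.0164609)) = 0.00137174.
Partial sum through k=1: 0.0198828.
Correction k=2: B_{4}/4! · (f^{(3)}(35) − f^{(3)}(3)) = −1/720 · (-1.86511e-09 − (-0.0548697)) = -7.62079e-05.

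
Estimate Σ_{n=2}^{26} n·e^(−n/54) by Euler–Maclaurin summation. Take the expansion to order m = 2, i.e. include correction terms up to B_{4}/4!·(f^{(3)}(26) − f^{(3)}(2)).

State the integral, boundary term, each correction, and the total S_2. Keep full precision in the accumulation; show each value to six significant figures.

S_2 ≈ 253.807

The integral term ∫_2^26 x·e^(−x/54) dx = 244.862.
½[f(2) + f(26)] = ½[1.92728 + 16.0646] = 8.99592.
Running total after boundary: 253.858.
k=1: B_{2}/(2)! × [f^{(1)}(26) − f^{(1)}(2)] = 1/12 × (0.320376 − 0.927950) = -0.0506312.
Running total after k=1: 253.807.
k=2: B_{4}/(4)! × [f^{(3)}(26) − f^{(3)}(2)] = −1/720 × (0.000533646 − 0.000979160) = 6.18770e-07.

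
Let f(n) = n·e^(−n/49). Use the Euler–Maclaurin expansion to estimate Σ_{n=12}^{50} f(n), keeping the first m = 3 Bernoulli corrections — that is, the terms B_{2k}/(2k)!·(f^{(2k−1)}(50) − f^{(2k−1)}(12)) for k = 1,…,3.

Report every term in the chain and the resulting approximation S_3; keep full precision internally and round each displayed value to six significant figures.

S_3 ≈ 604.868

∫_12^50 x·e^(−x/49) dx evaluates to 591.210.
½[f(12) + f(50)] = ½[9.39341 + 18.0224] = 13.7079.
Integral + boundary = 604.918.
Correction k=1: B_{2}/2! · (f^{(1)}(50) − f^{(1)}(12)) = 1/12 · (-0.00735608 − 0.591082) = -0.0498698.
After k=1: 604.868.
Correction k=2: B_{4}/4! · (f^{(3)}(50) − f^{(3)}(12)) = −1/720 · (0.000297184 − 0.000898230) = 8.34786e-07.
After k=2: 604.868.
Correction k=3: B_{6}/6! · (f^{(5)}(50) − f^{(5)}(12)) = 1/30240 · (2.48826e-07 − 6.45681e-07) = -1.31235e-11.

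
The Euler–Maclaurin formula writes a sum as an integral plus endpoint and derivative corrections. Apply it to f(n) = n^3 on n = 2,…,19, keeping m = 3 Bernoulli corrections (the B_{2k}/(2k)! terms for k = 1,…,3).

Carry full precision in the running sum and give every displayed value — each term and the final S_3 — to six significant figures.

Integral: ∫_2^19 x^3 dx = 32576.2.
½[f(2) + f(19)] = ½[8.00000 + 6859.00] = 3433.50.
So far: 36009.8.
Correction k=1: B_{2}/2! · (f^{(1)}(19) − f^{(1)}(2)) = 1/12 · (1083.00 − 12.0000) = 89.2500.
After k=1: 36099.0.
Correction k=2: B_{4}/4! · (f^{(3)}(19) − f^{(3)}(2)) = −1/720 · (6.00000 − 6.00000) = 0.00000.
After k=2: 36099.0.
Correction k=3: B_{6}/6! · (f^{(5)}(19) − f^{(5)}(2)) = 1/30240 · (0.00000 − 0.00000) = 0.00000.

S_3 ≈ 36099.0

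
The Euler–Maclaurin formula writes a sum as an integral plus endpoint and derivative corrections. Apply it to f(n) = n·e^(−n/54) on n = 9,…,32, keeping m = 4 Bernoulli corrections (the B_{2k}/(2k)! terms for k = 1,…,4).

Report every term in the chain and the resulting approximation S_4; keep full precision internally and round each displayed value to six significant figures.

The integral term ∫_9^32 x·e^(−x/54) dx = 312.100.
Boundary: ½(f(9) + f(32)) = ½(7.61834 + 17.6925) = 12.6554.
Integral + boundary = 324.756.
k=1: B_{2}/(2)! × [f^{(1)}(32) − f^{(1)}(9)] = 1/12 × (0.225252 − 0.705401) = -0.0400124.
Running total after k=1: 324.716.
k=2: B_{4}/(4)! × [f^{(3)}(32) − f^{(3)}(9)] = −1/720 × (0.000456460 − 0.000822485) = 5.08368e-07.
Running total after k=2: 324.716.
k=3: B_{6}/(6)! × [f^{(5)}(32) − f^{(5)}(9)] = 1/30240 × (2.86582e-07 − 4.81160e-07) = -6.43446e-12.
Running total after k=3: 324.716.
k=4: B_{8}/(8)! × [f^{(7)}(32) − f^{(7)}(9)] = −1/1209600 × (1.42876e-10 − 2.33285e-10) = 7.47430e-17.

S_4 ≈ 324.716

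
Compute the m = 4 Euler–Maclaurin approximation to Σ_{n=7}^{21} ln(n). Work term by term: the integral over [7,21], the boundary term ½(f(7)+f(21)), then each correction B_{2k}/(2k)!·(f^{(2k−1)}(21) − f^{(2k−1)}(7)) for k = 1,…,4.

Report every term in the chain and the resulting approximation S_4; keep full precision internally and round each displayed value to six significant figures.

S_4 ≈ 38.8009

Integral: ∫_7^21 ln(x) dx = 36.3136.
Boundary: ½(f(7) + f(21)) = ½(1.94591 + 3.04452) = 2.49522.
So far: 38.8088.
Correction k=1: B_{2}/2! · (f^{(1)}(21) − f^{(1)}(7)) = 1/12 · (0.0476190 − 0.142857) = -0.00793651.
Running total after k=1: 38.8009.
Correction k=2: B_{4}/4! · (f^{(3)}(21) − f^{(3)}(7)) = −1/720 · (0.000215959 − 0.00583090) = 7.79853e-06.
Running total after k=2: 38.8009.
Correction k=3: B_{6}/6! · (f^{(5)}(21) − f^{(5)}(7)) = 1/30240 · (5.87645e-06 − 0.00142798) = -4.70271e-08.
Running total after k=3: 38.8009.
Correction k=4: B_{8}/8! · (f^{(7)}(21) − f^{(7)}(7)) = −1/1209600 · (3.99758e-07 − 0.000874271) = 7.22447e-10.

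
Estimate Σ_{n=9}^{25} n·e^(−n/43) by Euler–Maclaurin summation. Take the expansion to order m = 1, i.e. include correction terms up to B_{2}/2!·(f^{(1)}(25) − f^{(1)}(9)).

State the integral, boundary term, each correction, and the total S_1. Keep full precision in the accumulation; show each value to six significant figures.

S_1 ≈ 189.476

∫_9^25 x·e^(−x/43) dx evaluates to 178.871.
Endpoint term: (f(9) + f(25))/2 = (7.30035 + 13.9779)/2 = 10.6391.
So far: 189.510.
Correction k=1: B_{2}/2! · (f^{(1)}(25) − f^{(1)}(9)) = 1/12 · (0.234049 − 0.641374) = -0.0339438.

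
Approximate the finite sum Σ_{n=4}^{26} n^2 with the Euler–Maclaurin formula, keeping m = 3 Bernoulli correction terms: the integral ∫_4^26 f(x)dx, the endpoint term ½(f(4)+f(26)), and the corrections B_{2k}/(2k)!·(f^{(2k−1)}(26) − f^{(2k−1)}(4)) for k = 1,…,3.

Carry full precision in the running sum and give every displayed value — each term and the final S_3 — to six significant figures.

S_3 ≈ 6187.00

∫_4^26 x^2 dx evaluates to 5837.33.
Endpoint term: (f(4) + f(26))/2 = (16.0000 + 676.000)/2 = 346.000.
Running total after boundary: 6183.33.
k=1: B_{2}/(2)! × [f^{(1)}(26) − f^{(1)}(4)] = 1/12 × (52.0000 − 8.00000) = 3.66667.
Running total after k=1: 6187.00.
k=2: B_{4}/(4)! × [f^{(3)}(26) − f^{(3)}(4)] = −1/720 × (0.00000 − 0.00000) = 0.00000.
Running total after k=2: 6187.00.
k=3: B_{6}/(6)! × [f^{(5)}(26) − f^{(5)}(4)] = 1/30240 × (0.00000 − 0.00000) = 0.00000.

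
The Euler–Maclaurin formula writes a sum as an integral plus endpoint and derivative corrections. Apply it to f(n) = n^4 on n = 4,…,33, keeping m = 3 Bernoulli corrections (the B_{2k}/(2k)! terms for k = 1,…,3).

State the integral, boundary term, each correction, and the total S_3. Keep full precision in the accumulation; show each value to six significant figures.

∫_4^33 x^4 dx evaluates to 7.82687e+06.
½[f(4) + f(33)] = ½[256.000 + 1.18592e+06] = 593088.
So far: 8.41996e+06.
Correction k=1: B_{2}/2! · (f^{(1)}(33) − f^{(1)}(4)) = 1/12 · (143748 − 256.000) = 11957.7.
Running total after k=1: 8.43192e+06.
Correction k=2: B_{4}/4! · (f^{(3)}(33) − f^{(3)}(4)) = −1/720 · (792.000 − 96.0000) = -0.966667.
Running total after k=2: 8.43192e+06.
Correction k=3: B_{6}/6! · (f^{(5)}(33) − f^{(5)}(4)) = 1/30240 · (0.00000 − 0.00000) = 0.00000.

S_3 ≈ 8.43192e+06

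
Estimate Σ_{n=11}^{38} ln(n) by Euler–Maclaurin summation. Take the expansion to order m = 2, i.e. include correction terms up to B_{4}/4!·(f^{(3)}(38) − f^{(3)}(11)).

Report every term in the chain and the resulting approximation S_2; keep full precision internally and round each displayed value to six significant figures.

S_2 ≈ 87.8638

∫_11^38 ln(x) dx evaluates to 84.8514.
½[f(11) + f(38)] = ½[2.39790 + 3.63759] = 3.01774.
Integral + boundary = 87.8692.
Order-1 term: 1/12 · (0.0263158 − 0.0909091) = -0.00538278.
Running total after k=1: 87.8638.
Order-2 term: −1/720 · (3.64485e-05 − 0.00150263) = 2.03636e-06.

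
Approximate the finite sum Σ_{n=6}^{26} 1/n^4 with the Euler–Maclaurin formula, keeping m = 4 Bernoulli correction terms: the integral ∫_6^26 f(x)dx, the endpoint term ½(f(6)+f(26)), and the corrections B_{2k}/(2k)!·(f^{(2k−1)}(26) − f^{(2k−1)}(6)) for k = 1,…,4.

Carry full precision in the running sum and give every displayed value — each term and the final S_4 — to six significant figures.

Integral: ∫_6^26 1/x^4 dx = 0.00152424.
Boundary: ½(f(6) + f(26)) = ½(0.000771605 + 2.18830e-06) = 0.000386897.
So far: 0.00191114.
k=1: B_{2}/(2)! × [f^{(1)}(26) − f^{(1)}(6)] = 1/12 × (-3.36661e-07 − (-0.000514403)) = 4.28389e-05.
After k=1: 0.00195398.
k=2: B_{4}/(4)! × [f^{(3)}(26) − f^{(3)}(6)] = −1/720 × (-1.49406e-08 − (-0.000428669)) = -5.95353e-07.
After k=2: 0.00195338.
k=3: B_{6}/(6)! × [f^{(5)}(26) − f^{(5)}(6)] = 1/30240 × (-1.23768e-09 − (-0.000666819)) = 2.20509e-08.
After k=3: 0.00195341.
k=4: B_{8}/(8)! × [f^{(7)}(26) − f^{(7)}(6)] = −1/1209600 × (-1.64780e-10 − (-0.00166705)) = -1.37818e-09.

S_4 ≈ 0.00195341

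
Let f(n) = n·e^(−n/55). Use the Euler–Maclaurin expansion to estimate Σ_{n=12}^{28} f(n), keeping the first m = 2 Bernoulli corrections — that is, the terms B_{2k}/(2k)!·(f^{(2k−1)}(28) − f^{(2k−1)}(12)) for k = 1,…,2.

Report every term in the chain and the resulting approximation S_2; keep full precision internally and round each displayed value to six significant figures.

The integral term ∫_12^28 x·e^(−x/55) dx = 218.908.
Endpoint term: (f(12) + f(28))/2 = (9.64775 + 16.8292)/2 = 13.2385.
Running total after boundary: 232.146.
Order-1 term: 1/12 · (0.295057 − 0.628566) = -0.0277924.
After k=1: 232.119.
Order-2 term: −1/720 · (0.000494922 − 0.000739347) = 3.39478e-07.

S_2 ≈ 232.119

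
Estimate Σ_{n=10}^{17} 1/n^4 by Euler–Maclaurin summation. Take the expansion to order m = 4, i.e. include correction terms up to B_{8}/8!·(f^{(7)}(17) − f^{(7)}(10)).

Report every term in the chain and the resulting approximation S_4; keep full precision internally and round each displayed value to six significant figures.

∫_10^17 1/x^4 dx evaluates to 0.000265486.
Endpoint term: (f(10) + f(17))/2 = (0.000100000 + 1.19730e-05)/2 = 5.59865e-05.
So far: 0.000321473.
Correction k=1: B_{2}/2! · (f^{(1)}(17) − f^{(1)}(10)) = 1/12 · (-2.81719e-06 − (-4.00000e-05)) = 3.09857e-06.
After k=1: 0.000324571.
Correction k=2: B_{4}/4! · (f^{(3)}(17) − f^{(3)}(10)) = −1/720 · (-2.92441e-07 − (-1.20000e-05)) = -1.62605e-08.
After k=2: 0.000324555.
Correction k=3: B_{6}/6! · (f^{(5)}(17) − f^{(5)}(10)) = 1/30240 · (-5.66668e-08 − (-6.72000e-06)) = 2.20348e-10.
After k=3: 0.000324555.
Correction k=4: B_{8}/8! · (f^{(7)}(17) − f^{(7)}(10)) = −1/1209600 · (-1.76471e-08 − (-6.04800e-06)) = -4.98541e-12.

S_4 ≈ 0.000324555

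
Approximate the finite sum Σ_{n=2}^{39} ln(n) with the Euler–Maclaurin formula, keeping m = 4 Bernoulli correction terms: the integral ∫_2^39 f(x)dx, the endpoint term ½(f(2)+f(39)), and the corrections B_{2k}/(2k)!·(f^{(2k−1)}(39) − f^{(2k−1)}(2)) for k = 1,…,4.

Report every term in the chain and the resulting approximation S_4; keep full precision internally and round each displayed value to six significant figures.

S_4 ≈ 106.632

Integral: ∫_2^39 ln(x) dx = 104.493.
½[f(2) + f(39)] = ½[0.693147 + 3.66356] = 2.17835.
Running total after boundary: 106.671.
Correction k=1: B_{2}/2! · (f^{(1)}(39) − f^{(1)}(2)) = 1/12 · (0.0256410 − 0.500000) = -0.0395299.
After k=1: 106.631.
Correction k=2: B_{4}/4! · (f^{(3)}(39) − f^{(3)}(2)) = −1/720 · (3.37160e-05 − 0.250000) = 0.000347175.
After k=2: 106.632.
Correction k=3: B_{6}/6! · (f^{(5)}(39) − f^{(5)}(2)) = 1/30240 · (2.66004e-07 − 0.750000) = -2.48016e-05.
After k=3: 106.632.
Correction k=4: B_{8}/8! · (f^{(7)}(39) − f^{(7)}(2)) = −1/1209600 · (5.24663e-09 − 5.62500) = 4.65030e-06.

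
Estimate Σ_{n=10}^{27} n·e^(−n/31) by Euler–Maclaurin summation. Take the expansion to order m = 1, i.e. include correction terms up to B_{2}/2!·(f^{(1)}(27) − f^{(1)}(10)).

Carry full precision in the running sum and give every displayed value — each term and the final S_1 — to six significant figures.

Integral: ∫_10^27 x·e^(−x/31) dx = 168.010.
½[f(10) + f(27)] = ½[7.24278 + 11.3008] = 9.27176.
So far: 177.282.
Correction k=1: B_{2}/2! · (f^{(1)}(27) − f^{(1)}(10)) = 1/12 · (0.0540060 − 0.490640) = -0.0363861.

S_1 ≈ 177.246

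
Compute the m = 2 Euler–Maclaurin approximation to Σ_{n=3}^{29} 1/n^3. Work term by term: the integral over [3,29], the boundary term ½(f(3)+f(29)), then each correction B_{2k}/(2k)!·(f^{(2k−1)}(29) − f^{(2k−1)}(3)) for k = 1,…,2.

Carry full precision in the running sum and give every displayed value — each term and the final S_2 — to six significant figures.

Integral: ∫_3^29 1/x^3 dx = 0.0549610.
Boundary: ½(f(3) + f(29)) = ½(0.0370370 + 4.10021e-05) = 0.0185390.
Running total after boundary: 0.0735000.
Order-1 term: 1/12 · (-4.24160e-06 − (-0.0370370)) = 0.00308607.
Partial sum through k=1: 0.0765861.
Order-2 term: −1/720 · (-1.00870e-07 − (-0.0823045)) = -0.000114312.

S_2 ≈ 0.0764718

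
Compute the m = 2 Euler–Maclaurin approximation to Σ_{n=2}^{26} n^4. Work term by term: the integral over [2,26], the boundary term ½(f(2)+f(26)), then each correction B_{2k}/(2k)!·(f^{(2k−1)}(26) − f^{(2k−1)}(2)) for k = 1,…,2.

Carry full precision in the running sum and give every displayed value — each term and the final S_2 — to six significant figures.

The integral term ∫_2^26 x^4 dx = 2.37627e+06.
Boundary: ½(f(2) + f(26)) = ½(16.0000 + 456976) = 228496.
Integral + boundary = 2.60476e+06.
Correction k=1: B_{2}/2! · (f^{(1)}(26) − f^{(1)}(2)) = 1/12 · (70304.0 − 32.0000) = 5856.00.
After k=1: 2.61062e+06.
Correction k=2: B_{4}/4! · (f^{(3)}(26) − f^{(3)}(2)) = −1/720 · (624.000 − 48.0000) = -0.800000.

S_2 ≈ 2.61062e+06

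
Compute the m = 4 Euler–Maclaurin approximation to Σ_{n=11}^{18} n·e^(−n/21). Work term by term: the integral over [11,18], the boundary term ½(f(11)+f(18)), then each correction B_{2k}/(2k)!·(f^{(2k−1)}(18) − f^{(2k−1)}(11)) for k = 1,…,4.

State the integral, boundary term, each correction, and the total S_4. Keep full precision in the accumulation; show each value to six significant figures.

Integral: ∫_11^18 x·e^(−x/21) dx = 50.4374.
½[f(11) + f(18)] = ½[6.51486 + 7.63871] = 7.07679.
So far: 57.5142.
Correction k=1: B_{2}/2! · (f^{(1)}(18) − f^{(1)}(11)) = 1/12 · (0.0606247 − 0.282029) = -0.0184503.
Running total after k=1: 57.4957.
Correction k=2: B_{4}/4! · (f^{(3)}(18) − f^{(3)}(11)) = −1/720 · (0.00206206 − 0.00332551) = 1.75478e-06.
Running total after k=2: 57.4957.
Correction k=3: B_{6}/6! · (f^{(5)}(18) − f^{(5)}(11)) = 1/30240 · (9.04004e-06 − 1.36315e-05) = -1.51834e-10.
Running total after k=3: 57.4957.
Correction k=4: B_{8}/8! · (f^{(7)}(18) − f^{(7)}(11)) = −1/1209600 · (3.03950e-08 − 4.47215e-08) = 1.18440e-14.

S_4 ≈ 57.4957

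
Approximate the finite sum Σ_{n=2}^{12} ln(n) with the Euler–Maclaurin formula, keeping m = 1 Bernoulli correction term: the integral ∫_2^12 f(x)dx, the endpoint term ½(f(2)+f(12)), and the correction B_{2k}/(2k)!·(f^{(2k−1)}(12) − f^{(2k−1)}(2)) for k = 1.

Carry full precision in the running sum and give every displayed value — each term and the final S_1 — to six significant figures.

∫_2^12 ln(x) dx evaluates to 18.4326.
Endpoint term: (f(2) + f(12))/2 = (0.693147 + 2.48491)/2 = 1.58903.
Integral + boundary = 20.0216.
k=1: B_{2}/(2)! × [f^{(1)}(12) − f^{(1)}(2)] = 1/12 × (0.0833333 − 0.500000) = -0.0347222.

S_1 ≈ 19.9869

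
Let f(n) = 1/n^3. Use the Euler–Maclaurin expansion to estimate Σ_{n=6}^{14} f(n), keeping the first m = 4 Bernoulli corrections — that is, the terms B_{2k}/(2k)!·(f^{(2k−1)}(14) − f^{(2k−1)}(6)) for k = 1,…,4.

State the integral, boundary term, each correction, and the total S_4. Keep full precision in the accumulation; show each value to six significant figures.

∫_6^14 1/x^3 dx evaluates to 0.0113379.
½[f(6) + f(14)] = ½[0.00462963 + 0.000364431] = 0.00249703.
Running total after boundary: 0.0138349.
k=1: B_{2}/(2)! × [f^{(1)}(14) − f^{(1)}(6)] = 1/12 × (-7.80925e-05 − (-0.00231481)) = 0.000186394.
After k=1: 0.0140213.
k=2: B_{4}/(4)! × [f^{(3)}(14) − f^{(3)}(6)] = −1/720 × (-7.96862e-06 − (-0.00128601)) = -1.77506e-06.
After k=2: 0.0140195.
k=3: B_{6}/(6)! × [f^{(5)}(14) − f^{(5)}(6)] = 1/30240 × (-1.70756e-06 − (-0.00150034)) = 4.95580e-08.
After k=3: 0.0140196.
k=4: B_{8}/(8)! × [f^{(7)}(14) − f^{(7)}(6)] = −1/1209600 × (-6.27267e-07 − (-0.00300069)) = -2.48021e-09.

S_4 ≈ 0.0140196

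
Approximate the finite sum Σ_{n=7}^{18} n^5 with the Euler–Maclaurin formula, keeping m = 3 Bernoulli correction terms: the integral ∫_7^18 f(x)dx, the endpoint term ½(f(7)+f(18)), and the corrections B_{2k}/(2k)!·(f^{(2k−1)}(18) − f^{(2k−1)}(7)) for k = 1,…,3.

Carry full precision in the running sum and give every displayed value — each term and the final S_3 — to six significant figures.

∫_7^18 x^5 dx evaluates to 5.64910e+06.
Endpoint term: (f(7) + f(18))/2 = (16807.0 + 1.88957e+06)/2 = 953188.
Integral + boundary = 6.60228e+06.
Order-1 term: 1/12 · (524880 − 12005.0) = 42739.6.
Partial sum through k=1: 6.64502e+06.
Order-2 term: −1/720 · (19440.0 − 2940.00) = -22.9167.
Partial sum through k=2: 6.64500e+06.
Order-3 term: 1/30240 · (120.000 − 120.000) = 0.00000.

S_3 ≈ 6.64500e+06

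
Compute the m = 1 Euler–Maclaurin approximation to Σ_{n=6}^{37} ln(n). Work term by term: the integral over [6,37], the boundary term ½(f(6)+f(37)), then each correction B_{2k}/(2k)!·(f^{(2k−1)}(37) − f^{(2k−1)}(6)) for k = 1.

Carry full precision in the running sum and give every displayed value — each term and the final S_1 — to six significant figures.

S_1 ≈ 94.5431

The integral term ∫_6^37 ln(x) dx = 91.8534.
Endpoint term: (f(6) + f(37))/2 = (1.79176 + 3.61092)/2 = 2.70134.
So far: 94.5547.
k=1: B_{2}/(2)! × [f^{(1)}(37) − f^{(1)}(6)] = 1/12 × (0.0270270 − 0.166667) = -0.0116366.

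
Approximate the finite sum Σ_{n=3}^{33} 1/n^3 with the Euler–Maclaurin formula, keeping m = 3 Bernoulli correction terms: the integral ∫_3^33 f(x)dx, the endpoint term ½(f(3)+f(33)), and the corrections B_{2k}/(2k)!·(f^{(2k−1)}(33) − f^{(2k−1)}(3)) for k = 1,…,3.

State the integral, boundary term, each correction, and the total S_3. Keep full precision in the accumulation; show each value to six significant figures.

S_3 ≈ 0.0766134

∫_3^33 1/x^3 dx evaluates to 0.0550964.
½[f(3) + f(33)] = ½[0.0370370 + 2.78265e-05] = 0.0185324.
Integral + boundary = 0.0736289.
k=1: B_{2}/(2)! × [f^{(1)}(33) − f^{(1)}(3)] = 1/12 × (-2.52968e-06 − (-0.0370370)) = 0.00308621.
Running total after k=1: 0.0767151.
k=2: B_{4}/(4)! × [f^{(3)}(33) − f^{(3)}(3)] = −1/720 × (-4.64588e-08 − (-0.0823045)) = -0.000114312.
Running total after k=2: 0.0766007.
k=3: B_{6}/(6)! × [f^{(5)}(33) − f^{(5)}(3)] = 1/30240 × (-1.79180e-09 − (-0.384088)) = 1.27013e-05.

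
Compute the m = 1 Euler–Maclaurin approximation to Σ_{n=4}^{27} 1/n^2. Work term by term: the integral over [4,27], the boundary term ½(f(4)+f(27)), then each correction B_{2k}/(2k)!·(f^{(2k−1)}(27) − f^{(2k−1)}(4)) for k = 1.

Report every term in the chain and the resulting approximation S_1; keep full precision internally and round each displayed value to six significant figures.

Integral: ∫_4^27 1/x^2 dx = 0.212963.
Endpoint term: (f(4) + f(27))/2 = (0.0625000 + 0.00137174)/2 = 0.0319359.
Integral + boundary = 0.244899.
Order-1 term: 1/12 · (-0.000101611 − (-0.0312500)) = 0.00259570.

S_1 ≈ 0.247495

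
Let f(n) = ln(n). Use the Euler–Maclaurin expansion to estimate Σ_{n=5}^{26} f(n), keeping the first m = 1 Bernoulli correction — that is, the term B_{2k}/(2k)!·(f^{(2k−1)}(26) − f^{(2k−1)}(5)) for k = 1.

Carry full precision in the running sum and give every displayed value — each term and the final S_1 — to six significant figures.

The integral term ∫_5^26 ln(x) dx = 55.6633.
Endpoint term: (f(5) + f(26))/2 = (1.60944 + 3.25810)/2 = 2.43377.
Integral + boundary = 58.0971.
Correction k=1: B_{2}/2! · (f^{(1)}(26) − f^{(1)}(5)) = 1/12 · (0.0384615 − 0.200000) = -0.0134615.

S_1 ≈ 58.0836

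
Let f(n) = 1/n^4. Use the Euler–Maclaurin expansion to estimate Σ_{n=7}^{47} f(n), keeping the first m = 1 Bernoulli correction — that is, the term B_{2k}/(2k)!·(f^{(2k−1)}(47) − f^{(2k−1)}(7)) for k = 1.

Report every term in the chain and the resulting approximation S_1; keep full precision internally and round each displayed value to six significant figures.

∫_7^47 1/x^4 dx evaluates to 0.000968607.
Boundary: ½(f(7) + f(47)) = ½(0.000416493 + 2.04931e-07) = 0.000208349.
Integral + boundary = 0.00117696.
k=1: B_{2}/(2)! × [f^{(1)}(47) − f^{(1)}(7)] = 1/12 × (-1.74410e-08 − (-0.000237996)) = 1.98316e-05.

S_1 ≈ 0.00119679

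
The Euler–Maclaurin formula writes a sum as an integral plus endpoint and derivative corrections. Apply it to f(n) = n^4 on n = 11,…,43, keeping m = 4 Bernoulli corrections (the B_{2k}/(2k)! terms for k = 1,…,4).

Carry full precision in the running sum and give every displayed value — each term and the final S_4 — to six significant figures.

Integral: ∫_11^43 x^4 dx = 2.93695e+07.
Boundary: ½(f(11) + f(43)) = ½(14641.0 + 3.41880e+06) = 1.71672e+06.
So far: 3.10862e+07.
Correction k=1: B_{2}/2! · (f^{(1)}(43) − f^{(1)}(11)) = 1/12 · (318028 − 5324.00) = 26058.7.
Running total after k=1: 3.11123e+07.
Correction k=2: B_{4}/4! · (f^{(3)}(43) − f^{(3)}(11)) = −1/720 · (1032.00 − 264.000) = -1.06667.
Running total after k=2: 3.11123e+07.
Correction k=3: B_{6}/6! · (f^{(5)}(43) − f^{(5)}(11)) = 1/30240 · (0.00000 − 0.00000) = 0.00000.
Running total after k=3: 3.11123e+07.
Correction k=4: B_{8}/8! · (f^{(7)}(43) − f^{(7)}(11)) = −1/1209600 · (0.00000 − 0.00000) = 0.00000.

S_4 ≈ 3.11123e+07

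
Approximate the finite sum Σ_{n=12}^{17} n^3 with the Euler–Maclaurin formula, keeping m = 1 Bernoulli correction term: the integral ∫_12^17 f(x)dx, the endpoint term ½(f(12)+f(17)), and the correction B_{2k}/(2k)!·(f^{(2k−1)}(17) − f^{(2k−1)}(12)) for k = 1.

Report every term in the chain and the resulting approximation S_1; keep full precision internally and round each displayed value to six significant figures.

∫_12^17 x^3 dx evaluates to 15696.2.
Boundary: ½(f(12) + f(17)) = ½(1728.00 + 4913.00) = 3320.50.
Integral + boundary = 19016.8.
Order-1 term: 1/12 · (867.000 − 432.000) = 36.2500.

S_1 ≈ 19053.0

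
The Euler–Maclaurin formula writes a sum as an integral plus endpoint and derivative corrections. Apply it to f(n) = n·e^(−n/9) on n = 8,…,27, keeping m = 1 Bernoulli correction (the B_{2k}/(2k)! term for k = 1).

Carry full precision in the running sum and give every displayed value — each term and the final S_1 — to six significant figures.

Integral: ∫_8^27 x·e^(−x/9) dx = 46.7692.
½[f(8) + f(27)] = ½[3.28890 + 1.34425] = 2.31657.
Integral + boundary = 49.0857.
Correction k=1: B_{2}/2! · (f^{(1)}(27) − f^{(1)}(8)) = 1/12 · (-0.0995741 − 0.0456791) = -0.0121044.

S_1 ≈ 49.0736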